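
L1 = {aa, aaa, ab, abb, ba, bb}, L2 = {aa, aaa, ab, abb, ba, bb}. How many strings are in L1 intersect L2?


L1 = {aa, aaa, ab, abb, ba, bb}
L2 = {aa, aaa, ab, abb, ba, bb}
Checking each string in L1 against L2:
  'aa': in L2? Yes
  'aaa': in L2? Yes
  'ab': in L2? Yes
  'abb': in L2? Yes
  'ba': in L2? Yes
  'bb': in L2? Yes
Intersection = {aa, aaa, ab, abb, ba, bb}
|L1 ∩ L2| = 6

6


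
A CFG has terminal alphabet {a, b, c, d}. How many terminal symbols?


Terminal symbols: a, b, c, d
Counting each: a (#1), b (#2), c (#3), d (#4)
Total = 4

4


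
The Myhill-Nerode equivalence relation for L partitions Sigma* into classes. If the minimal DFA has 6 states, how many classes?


Myhill-Nerode theorem:
Number of equivalence classes = number of states in minimal DFA
Minimal DFA states = 6
Therefore equivalence classes = 6

6


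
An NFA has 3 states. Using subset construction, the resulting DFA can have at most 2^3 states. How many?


NFA has 3 states
Subset construction: each DFA state = subset of NFA states
Maximum subsets = 2^3
2^3 = 8

8


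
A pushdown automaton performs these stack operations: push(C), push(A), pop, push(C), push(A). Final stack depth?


Tracing stack operations:
  push(C) -> stack = [C], depth=1
  push(A) -> stack = [C,A], depth=2
  pop -> removed A, stack = [C], depth=1
  push(C) -> stack = [C,C], depth=2
  push(A) -> stack = [C,C,A], depth=3
Final depth = 3

3


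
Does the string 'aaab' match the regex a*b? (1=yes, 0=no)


Pattern: a*b
String: 'aaab'
Pattern requires: zero or more 'a's followed by exactly one 'b'
Found 3 leading 'a's
Remaining: 'b'
Remaining is exactly 'b' -> match
Result: 1

1


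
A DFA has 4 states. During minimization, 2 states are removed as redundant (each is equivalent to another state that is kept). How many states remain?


Original DFA: 4 states
Redundant states removed: 2
Minimized states = original - removed
= 4 - 2
= 2

2


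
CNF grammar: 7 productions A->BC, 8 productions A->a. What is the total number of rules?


CNF allows two rule forms:
  A -> BC (binary): 7 rules
  A -> a (terminal): 8 rules
Total = 7 + 8 = 15

15


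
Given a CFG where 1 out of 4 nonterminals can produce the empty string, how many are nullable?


Nonterminals: {S, A, B, C}
A nonterminal is nullable if it can derive epsilon
Counting nullable nonterminals: 1
Total nullable = 1

1


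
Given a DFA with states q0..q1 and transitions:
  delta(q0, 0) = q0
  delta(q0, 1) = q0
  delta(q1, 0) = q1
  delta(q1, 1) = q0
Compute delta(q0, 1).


Looking up transition function:
delta(q0, 1) in the table
Row: q0, Column: 1
Result: q0

q0


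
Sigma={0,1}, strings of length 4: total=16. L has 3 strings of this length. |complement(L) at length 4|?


Alphabet: {0,1}
String length: 4
Total strings of length 4 = 2^4 = 16
Strings in L = 3
Complement = total - |L|
= 16 - 3
= 13

13


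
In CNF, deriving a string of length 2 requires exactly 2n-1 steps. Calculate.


Chomsky Normal Form derivation:
String length n = 2
Each step either:
  - Splits a nonterminal into two (n-1 such steps)
  - Converts a nonterminal to terminal (n such steps)
Total = (n-1) + n = 2n - 1
= 2(2) - 1
= 4 - 1
= 3

3


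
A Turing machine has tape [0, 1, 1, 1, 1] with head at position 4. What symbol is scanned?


Tape: [0, 1, 1, 1, 1]
Positions: 0 1 2 3 4
Values:    0 1 1 1 1
Head at position 4
tape[4] = 1

1


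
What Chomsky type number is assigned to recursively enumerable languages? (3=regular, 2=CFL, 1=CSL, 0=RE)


Chomsky hierarchy levels:
  Type 3: Regular (DFA/NFA/regex)
  Type 2: Context-free (PDA)
  Type 1: Context-sensitive
  Type 0: Recursively enumerable (TM)
'recursively enumerable' corresponds to Type 0

0


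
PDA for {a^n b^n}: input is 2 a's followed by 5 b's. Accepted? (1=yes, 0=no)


Language requires equal numbers of a's and b's
PDA pushes for each 'a', pops for each 'b'
Number of a's = 2
Number of b's = 5
2 != 5 -> Reject

0


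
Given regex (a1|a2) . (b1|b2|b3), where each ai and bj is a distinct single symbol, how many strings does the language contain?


First group: 2 alternatives
Second group: 3 alternatives
Concatenation: each choice from group 1 pairs with each from group 2
Total = 2 x 3 = 6

6


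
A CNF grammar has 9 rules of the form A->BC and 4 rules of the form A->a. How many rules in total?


CNF allows two rule forms:
  A -> BC (binary): 9 rules
  A -> a (terminal): 4 rules
Total = 9 + 4 = 13

13


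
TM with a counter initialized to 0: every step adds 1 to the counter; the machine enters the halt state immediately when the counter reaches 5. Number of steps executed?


Counter starts at 0. Counting sequence:
  Step 1: counter = 1
  Step 2: counter = 2
  Step 3: counter = 3
  Step 4: counter = 4
  Step 5: counter = 5
Counter reached 5 -> halt
Total steps = 5

5


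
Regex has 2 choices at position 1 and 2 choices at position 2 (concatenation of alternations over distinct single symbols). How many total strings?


First group: 2 alternatives
Second group: 2 alternatives
Concatenation: each choice from group 1 pairs with each from group 2
Total = 2 x 2 = 4

4


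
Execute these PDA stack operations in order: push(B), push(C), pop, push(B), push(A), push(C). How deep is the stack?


Tracing stack operations:
  push(B) -> stack = [B], depth=1
  push(C) -> stack = [B,C], depth=2
  pop -> removed C, stack = [B], depth=1
  push(B) -> stack = [B,B], depth=2
  push(A) -> stack = [B,B,A], depth=3
  push(C) -> stack = [B,B,A,C], depth=4
Final depth = 4

4


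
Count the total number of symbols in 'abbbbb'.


String: 'abbbbb'
Counting characters:
  'a' appears 1 time(s)
  'b' appears 5 time(s)
Total length = 1 + 5 = 6

6


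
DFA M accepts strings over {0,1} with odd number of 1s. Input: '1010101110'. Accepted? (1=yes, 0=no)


DFA has 2 states: q_even (start, accept=no) and q_odd
Processing string '1010101110' character by character:
  Position 0: read '1', 1-count=1 -> q_odd
  Position 1: read '0', 1-count=1 -> q_odd (no change)
  Position 2: read '1', 1-count=2 -> q_even
  Position 3: read '0', 1-count=2 -> q_even (no change)
  Position 4: read '1', 1-count=3 -> q_odd
  Position 5: read '0', 1-count=3 -> q_odd (no change)
  Position 6: read '1', 1-count=4 -> q_even
  Position 7: read '1', 1-count=5 -> q_odd
  Position 8: read '1', 1-count=6 -> q_even
  Position 9: read '0', 1-count=6 -> q_even (no change)
Final state: q_even, total 1s = 6 (even); the DFA requires an odd count -> reject

0


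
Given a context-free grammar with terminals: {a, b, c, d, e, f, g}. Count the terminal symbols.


Terminal symbols: a, b, c, d, e, f, g
Counting each: a (#1), b (#2), c (#3), d (#4), e (#5), f (#6), g (#7)
Total = 7

7


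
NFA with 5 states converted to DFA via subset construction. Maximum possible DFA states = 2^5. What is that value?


NFA has 5 states
Subset construction: each DFA state = subset of NFA states
Maximum subsets = 2^5
2^5 = 32

32


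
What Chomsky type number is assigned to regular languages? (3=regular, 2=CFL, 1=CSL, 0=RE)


Chomsky hierarchy levels:
  Type 3: Regular (DFA/NFA/regex)
  Type 2: Context-free (PDA)
  Type 1: Context-sensitive
  Type 0: Recursively enumerable (TM)
'regular' corresponds to Type 3

3


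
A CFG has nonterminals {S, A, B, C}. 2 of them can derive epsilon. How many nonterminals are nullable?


Nonterminals: {S, A, B, C}
A nonterminal is nullable if it can derive epsilon
Counting nullable nonterminals: 2
Total nullable = 2

2


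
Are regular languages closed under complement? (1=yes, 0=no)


Regular languages are closed under all standard operations:
- Union: Yes (product construction)
- Intersection: Yes (product construction)
- Complement: Yes (swap accept/reject)
- Concatenation: Yes (NFA construction)
Operation: complement -> Closed

1


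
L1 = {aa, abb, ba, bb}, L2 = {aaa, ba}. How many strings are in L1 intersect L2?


L1 = {aa, abb, ba, bb}
L2 = {aaa, ba}
Checking each string in L1 against L2:
  'aa': in L2? No
  'abb': in L2? No
  'ba': in L2? Yes
  'bb': in L2? No
Intersection = {ba}
|L1 ∩ L2| = 1

1


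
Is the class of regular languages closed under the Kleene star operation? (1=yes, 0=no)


Regular languages are closed under:
- Union (DFA product construction)
- Intersection (DFA product construction)
- Complement (swap accept/reject states)
- Concatenation (NFA construction)
- Kleene star (NFA construction)
Kleene star is in this list
Therefore: closed

1


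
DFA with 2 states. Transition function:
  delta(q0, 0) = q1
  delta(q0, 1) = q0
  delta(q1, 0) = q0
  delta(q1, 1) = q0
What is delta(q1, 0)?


Looking up transition function:
delta(q1, 0) in the table
Row: q1, Column: 0
Result: q0

q0


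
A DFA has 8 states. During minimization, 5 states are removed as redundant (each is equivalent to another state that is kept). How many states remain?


Original DFA: 8 states
Redundant states removed: 5
Minimized states = original - removed
= 8 - 5
= 3

3


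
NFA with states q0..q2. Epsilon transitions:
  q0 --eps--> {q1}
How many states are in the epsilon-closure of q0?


Starting from q0
Initialize closure = {q0}
Follow epsilon from q0 -> add q1
Final closure: {q0, q1}
Size = 2

2


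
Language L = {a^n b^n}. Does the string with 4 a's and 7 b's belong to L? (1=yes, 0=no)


Language requires equal numbers of a's and b's
PDA pushes for each 'a', pops for each 'b'
Number of a's = 4
Number of b's = 7
4 != 7 -> Reject

0


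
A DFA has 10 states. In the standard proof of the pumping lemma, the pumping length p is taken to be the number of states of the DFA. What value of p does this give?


Pumping lemma for regular languages (standard proof):
Take p = |Q|, the number of DFA states.
Any string of length >= |Q| passes through |Q|+1 states while reading its first |Q| symbols,
so by pigeonhole some state repeats, giving the loop that can be pumped.
Here |Q| = 10
Therefore the proof uses p = 10

10


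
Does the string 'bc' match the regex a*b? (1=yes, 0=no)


Pattern: a*b
String: 'bc'
Pattern requires: zero or more 'a's followed by exactly one 'b'
Found 0 leading 'a's
Remaining: 'bc'
Remaining is not 'b' -> no match
Result: 0

0


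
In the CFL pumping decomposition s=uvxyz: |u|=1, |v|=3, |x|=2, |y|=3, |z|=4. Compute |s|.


|s| = |u| + |v| + |x| + |y| + |z|
= 1 + 3 + 2 + 3 + 4
= 4 + 2 + 7
= 6 + 7
= 13

13


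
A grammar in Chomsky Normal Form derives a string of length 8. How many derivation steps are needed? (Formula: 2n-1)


Chomsky Normal Form derivation:
String length n = 8
Each step either:
  - Splits a nonterminal into two (n-1 such steps)
  - Converts a nonterminal to terminal (n such steps)
Total = (n-1) + n = 2n - 1
= 2(8) - 1
= 16 - 1
= 15

15


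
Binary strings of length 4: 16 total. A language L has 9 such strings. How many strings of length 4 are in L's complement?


Alphabet: {0,1}
String length: 4
Total strings of length 4 = 2^4 = 16
Strings in L = 9
Complement = total - |L|
= 16 - 9
= 7

7


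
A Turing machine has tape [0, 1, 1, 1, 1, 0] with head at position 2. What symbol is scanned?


Tape: [0, 1, 1, 1, 1, 0]
Positions: 0 1 2 3 4 5
Values:    0 1 1 1 1 0
Head at position 2
tape[2] = 1

1


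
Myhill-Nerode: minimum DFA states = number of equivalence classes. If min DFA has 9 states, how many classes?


Myhill-Nerode theorem:
Number of equivalence classes = number of states in minimal DFA
Minimal DFA states = 9
Therefore equivalence classes = 9

9


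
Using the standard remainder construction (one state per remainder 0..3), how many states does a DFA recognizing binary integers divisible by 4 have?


Divisibility by 4 is tracked via the remainder mod 4: 0, 1, ..., 3
The construction assigns one state to each remainder
Number of remainders = 4

4


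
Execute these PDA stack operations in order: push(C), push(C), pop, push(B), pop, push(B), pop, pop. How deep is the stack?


Tracing stack operations:
  push(C) -> stack = [C], depth=1
  push(C) -> stack = [C,C], depth=2
  pop -> removed C, stack = [C], depth=1
  push(B) -> stack = [C,B], depth=2
  pop -> removed B, stack = [C], depth=1
  push(B) -> stack = [C,B], depth=2
  pop -> removed B, stack = [C], depth=1
  pop -> removed C, stack = [], depth=0
Final depth = 0

0


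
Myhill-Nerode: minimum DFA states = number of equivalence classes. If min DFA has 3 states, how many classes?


Myhill-Nerode theorem:
Number of equivalence classes = number of states in minimal DFA
Minimal DFA states = 3
Therefore equivalence classes = 3

3


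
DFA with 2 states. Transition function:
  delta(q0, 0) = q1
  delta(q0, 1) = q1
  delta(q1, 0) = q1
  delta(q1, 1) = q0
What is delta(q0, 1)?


Looking up transition function:
delta(q0, 1) in the table
Row: q0, Column: 1
Result: q1

q1


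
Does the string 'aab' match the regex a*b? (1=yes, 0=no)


Pattern: a*b
String: 'aab'
Pattern requires: zero or more 'a's followed by exactly one 'b'
Found 2 leading 'a's
Remaining: 'b'
Remaining is exactly 'b' -> match
Result: 1

1


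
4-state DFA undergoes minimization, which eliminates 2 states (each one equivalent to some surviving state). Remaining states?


Original DFA: 4 states
Redundant states removed: 2
Minimized states = original - removed
= 4 - 2
= 2

2


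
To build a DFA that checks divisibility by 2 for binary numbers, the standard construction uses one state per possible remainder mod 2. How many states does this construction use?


Divisibility by 2 is tracked via the remainder mod 2: 0, 1, ..., 1
The construction assigns one state to each remainder
Number of remainders = 2

2


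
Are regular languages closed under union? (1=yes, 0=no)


Regular languages are closed under:
- Union (DFA product construction)
- Intersection (DFA product construction)
- Complement (swap accept/reject states)
- Concatenation (NFA construction)
- Kleene star (NFA construction)
union is in this list
Therefore: closed

1


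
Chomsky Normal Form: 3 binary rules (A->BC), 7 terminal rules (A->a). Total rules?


CNF allows two rule forms:
  A -> BC (binary): 3 rules
  A -> a (terminal): 7 rules
Total = 3 + 7 = 10

10


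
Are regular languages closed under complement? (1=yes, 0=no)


Regular languages are closed under all standard operations:
- Union: Yes (product construction)
- Intersection: Yes (product construction)
- Complement: Yes (swap accept/reject)
- Concatenation: Yes (NFA construction)
Operation: complement -> Closed

1


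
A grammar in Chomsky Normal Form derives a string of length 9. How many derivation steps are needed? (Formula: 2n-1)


Chomsky Normal Form derivation:
String length n = 9
Each step either:
  - Splits a nonterminal into two (n-1 such steps)
  - Converts a nonterminal to terminal (n such steps)
Total = (n-1) + n = 2n - 1
= 2(9) - 1
= 18 - 1
= 17

17


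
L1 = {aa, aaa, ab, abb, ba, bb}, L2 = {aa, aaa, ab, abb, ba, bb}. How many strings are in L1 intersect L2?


L1 = {aa, aaa, ab, abb, ba, bb}
L2 = {aa, aaa, ab, abb, ba, bb}
Checking each string in L1 against L2:
  'aa': in L2? Yes
  'aaa': in L2? Yes
  'ab': in L2? Yes
  'abb': in L2? Yes
  'ba': in L2? Yes
  'bb': in L2? Yes
Intersection = {aa, aaa, ab, abb, ba, bb}
|L1 ∩ L2| = 6

6


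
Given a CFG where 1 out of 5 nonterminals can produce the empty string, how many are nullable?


Nonterminals: {S, A, B, C, D}
A nonterminal is nullable if it can derive epsilon
Counting nullable nonterminals: 1
Total nullable = 1

1


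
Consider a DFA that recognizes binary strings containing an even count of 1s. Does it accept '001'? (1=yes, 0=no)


DFA has 2 states: q_even (start, accept=yes) and q_odd
Processing string '001' character by character:
  Position 0: read '0', 1-count=0 -> q_even (no change)
  Position 1: read '0', 1-count=0 -> q_even (no change)
  Position 2: read '1', 1-count=1 -> q_odd
Final state: q_odd, total 1s = 1 (odd); the DFA requires an even count -> reject

0


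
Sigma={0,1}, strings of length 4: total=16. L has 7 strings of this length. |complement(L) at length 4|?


Alphabet: {0,1}
String length: 4
Total strings of length 4 = 2^4 = 16
Strings in L = 7
Complement = total - |L|
= 16 - 7
= 9

9


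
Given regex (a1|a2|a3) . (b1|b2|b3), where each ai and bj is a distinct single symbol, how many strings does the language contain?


First group: 3 alternatives
Second group: 3 alternatives
Concatenation: each choice from group 1 pairs with each from group 2
Total = 3 x 3 = 9

9


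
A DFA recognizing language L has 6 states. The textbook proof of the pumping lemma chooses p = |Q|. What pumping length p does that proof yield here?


Pumping lemma for regular languages (standard proof):
Take p = |Q|, the number of DFA states.
Any string of length >= |Q| passes through |Q|+1 states while reading its first |Q| symbols,
so by pigeonhole some state repeats, giving the loop that can be pumped.
Here |Q| = 6
Therefore the proof uses p = 6

6


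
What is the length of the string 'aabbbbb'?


String: 'aabbbbb'
Counting characters:
  'a' appears 2 time(s)
  'b' appears 5 time(s)
Total length = 2 + 5 = 7

7


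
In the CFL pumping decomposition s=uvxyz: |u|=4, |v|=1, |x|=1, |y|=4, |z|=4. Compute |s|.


|s| = |u| + |v| + |x| + |y| + |z|
= 4 + 1 + 1 + 4 + 4
= 5 + 1 + 8
= 6 + 8
= 14

14


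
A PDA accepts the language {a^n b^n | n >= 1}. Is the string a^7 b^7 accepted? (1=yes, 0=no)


Language requires equal numbers of a's and b's
PDA pushes for each 'a', pops for each 'b'
Number of a's = 7
Number of b's = 7
7 == 7 -> Accept

1


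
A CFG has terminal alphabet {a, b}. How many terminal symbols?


Terminal symbols: a, b
Counting each: a (#1), b (#2)
Total = 2

2


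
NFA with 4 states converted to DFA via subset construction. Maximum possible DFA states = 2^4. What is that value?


NFA has 4 states
Subset construction: each DFA state = subset of NFA states
Maximum subsets = 2^4
2^4 = 16

16


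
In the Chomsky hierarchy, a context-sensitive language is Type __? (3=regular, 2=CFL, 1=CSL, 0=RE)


Chomsky hierarchy levels:
  Type 3: Regular (DFA/NFA/regex)
  Type 2: Context-free (PDA)
  Type 1: Context-sensitive
  Type 0: Recursively enumerable (TM)
'context-sensitive' corresponds to Type 1

1


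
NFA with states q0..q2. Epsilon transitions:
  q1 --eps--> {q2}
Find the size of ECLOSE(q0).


Starting from q0
Initialize closure = {q0}
q0 has no outgoing epsilon transitions -> nothing to add
Final closure: {q0}
Size = 1

1


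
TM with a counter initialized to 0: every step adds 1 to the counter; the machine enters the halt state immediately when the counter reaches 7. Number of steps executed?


Counter starts at 0. Counting sequence:
  Step 1: counter = 1
  Step 2: counter = 2
  Step 3: counter = 3
  Step 4: counter = 4
  Step 5: counter = 5
  Step 6: counter = 6
  Step 7: counter = 7
Counter reached 7 -> halt
Total steps = 7

7


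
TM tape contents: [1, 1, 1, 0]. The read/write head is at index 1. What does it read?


Tape: [1, 1, 1, 0]
Positions: 0 1 2 3
Values:    1 1 1 0
Head at position 1
tape[1] = 1

1


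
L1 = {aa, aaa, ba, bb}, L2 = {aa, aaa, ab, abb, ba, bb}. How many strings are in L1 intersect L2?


L1 = {aa, aaa, ba, bb}
L2 = {aa, aaa, ab, abb, ba, bb}
Checking each string in L1 against L2:
  'aa': in L2? Yes
  'aaa': in L2? Yes
  'ba': in L2? Yes
  'bb': in L2? Yes
Intersection = {aa, aaa, ba, bb}
|L1 ∩ L2| = 4

4


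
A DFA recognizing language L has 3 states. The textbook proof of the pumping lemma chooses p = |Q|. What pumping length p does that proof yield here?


Pumping lemma for regular languages (standard proof):
Take p = |Q|, the number of DFA states.
Any string of length >= |Q| passes through |Q|+1 states while reading its first |Q| symbols,
so by pigeonhole some state repeats, giving the loop that can be pumped.
Here |Q| = 3
Therefore the proof uses p = 3

3


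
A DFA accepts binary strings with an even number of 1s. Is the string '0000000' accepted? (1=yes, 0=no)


DFA has 2 states: q_even (start, accept=yes) and q_odd
Processing string '0000000' character by character:
  Position 0: read '0', 1-count=0 -> q_even (no change)
  Position 1: read '0', 1-count=0 -> q_even (no change)
  Position 2: read '0', 1-count=0 -> q_even (no change)
  Position 3: read '0', 1-count=0 -> q_even (no change)
  Position 4: read '0', 1-count=0 -> q_even (no change)
  Position 5: read '0', 1-count=0 -> q_even (no change)
  Position 6: read '0', 1-count=0 -> q_even (no change)
Final state: q_even, total 1s = 0 (even); the DFA requires an even count -> accept

1


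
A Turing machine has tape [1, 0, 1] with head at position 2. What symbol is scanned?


Tape: [1, 0, 1]
Positions: 0 1 2
Values:    1 0 1
Head at position 2
tape[2] = 1

1


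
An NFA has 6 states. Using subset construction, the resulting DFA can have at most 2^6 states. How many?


NFA has 6 states
Subset construction: each DFA state = subset of NFA states
Maximum subsets = 2^6
2^6 = 64

64


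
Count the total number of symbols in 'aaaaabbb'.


String: 'aaaaabbb'
Counting characters:
  'a' appears 5 time(s)
  'b' appears 3 time(s)
Total length = 5 + 3 = 8

8


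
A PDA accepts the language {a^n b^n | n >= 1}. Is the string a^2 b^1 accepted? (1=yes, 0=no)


Language requires equal numbers of a's and b's
PDA pushes for each 'a', pops for each 'b'
Number of a's = 2
Number of b's = 1
2 != 1 -> Reject

0


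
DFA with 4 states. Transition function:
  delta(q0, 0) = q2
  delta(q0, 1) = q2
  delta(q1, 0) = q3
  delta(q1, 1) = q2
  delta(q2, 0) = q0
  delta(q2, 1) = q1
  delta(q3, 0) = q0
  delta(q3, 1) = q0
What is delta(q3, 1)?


Looking up transition function:
delta(q3, 1) in the table
Row: q3, Column: 1
Result: q0

q0


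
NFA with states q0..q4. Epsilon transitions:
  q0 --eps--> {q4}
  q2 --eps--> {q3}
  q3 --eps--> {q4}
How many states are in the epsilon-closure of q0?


Starting from q0
Initialize closure = {q0}
Follow epsilon from q0 -> add q4
Final closure: {q0, q4}
Size = 2

2


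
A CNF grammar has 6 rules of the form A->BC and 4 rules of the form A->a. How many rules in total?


CNF allows two rule forms:
  A -> BC (binary): 6 rules
  A -> a (terminal): 4 rules
Total = 6 + 4 = 10

10


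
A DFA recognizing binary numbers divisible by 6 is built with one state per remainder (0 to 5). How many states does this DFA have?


Divisibility by 6 is tracked via the remainder mod 6: 0, 1, ..., 5
The construction assigns one state to each remainder
Number of remainders = 6

6


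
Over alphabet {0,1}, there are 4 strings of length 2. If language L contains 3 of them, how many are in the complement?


Alphabet: {0,1}
String length: 2
Total strings of length 2 = 2^2 = 4
Strings in L = 3
Complement = total - |L|
= 4 - 3
= 1

1


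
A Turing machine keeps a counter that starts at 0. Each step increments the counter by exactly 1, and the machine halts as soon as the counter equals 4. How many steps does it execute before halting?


Counter starts at 0. Counting sequence:
  Step 1: counter = 1
  Step 2: counter = 2
  Step 3: counter = 3
  Step 4: counter = 4
Counter reached 4 -> halt
Total steps = 4

4


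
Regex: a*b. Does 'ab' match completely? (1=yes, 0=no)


Pattern: a*b
String: 'ab'
Pattern requires: zero or more 'a's followed by exactly one 'b'
Found 1 leading 'a's
Remaining: 'b'
Remaining is exactly 'b' -> match
Result: 1

1


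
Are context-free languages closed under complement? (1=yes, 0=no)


CFL closure properties:
  Closed under: union, concatenation, Kleene star
  NOT closed under: intersection, complement
Operation 'complement' is in not-closed list -> No (not closed)

0


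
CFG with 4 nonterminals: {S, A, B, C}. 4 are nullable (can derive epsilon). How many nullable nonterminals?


Nonterminals: {S, A, B, C}
A nonterminal is nullable if it can derive epsilon
Counting nullable nonterminals: 4
Total nullable = 4

4


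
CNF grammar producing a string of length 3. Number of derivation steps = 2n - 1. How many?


Chomsky Normal Form derivation:
String length n = 3
Each step either:
  - Splits a nonterminal into two (n-1 such steps)
  - Converts a nonterminal to terminal (n such steps)
Total = (n-1) + n = 2n - 1
= 2(3) - 1
= 6 - 1
= 5

5


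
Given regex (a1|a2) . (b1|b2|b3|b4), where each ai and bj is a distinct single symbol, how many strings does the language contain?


First group: 2 alternatives
Second group: 4 alternatives
Concatenation: each choice from group 1 pairs with each from group 2
Total = 2 x 4 = 8

8


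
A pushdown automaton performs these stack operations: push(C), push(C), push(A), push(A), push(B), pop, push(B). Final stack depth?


Tracing stack operations:
  push(C) -> stack = [C], depth=1
  push(C) -> stack = [C,C], depth=2
  push(A) -> stack = [C,C,A], depth=3
  push(A) -> stack = [C,C,A,A], depth=4
  push(B) -> stack = [C,C,A,A,B], depth=5
  pop -> removed B, stack = [C,C,A,A], depth=4
  push(B) -> stack = [C,C,A,A,B], depth=5
Final depth = 5

5


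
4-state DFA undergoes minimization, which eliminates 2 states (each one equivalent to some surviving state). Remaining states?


Original DFA: 4 states
Redundant states removed: 2
Minimized states = original - removed
= 4 - 2
= 2

2


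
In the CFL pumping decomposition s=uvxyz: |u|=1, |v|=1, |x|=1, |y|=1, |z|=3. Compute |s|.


|s| = |u| + |v| + |x| + |y| + |z|
= 1 + 1 + 1 + 1 + 3
= 2 + 1 + 4
= 3 + 4
= 7

7


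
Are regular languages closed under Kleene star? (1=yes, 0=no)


Regular languages are closed under:
- Union (DFA product construction)
- Intersection (DFA product construction)
- Complement (swap accept/reject states)
- Concatenation (NFA construction)
- Kleene star (NFA construction)
Kleene star is in this list
Therefore: closed

1


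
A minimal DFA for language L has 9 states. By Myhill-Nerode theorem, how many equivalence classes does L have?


Myhill-Nerode theorem:
Number of equivalence classes = number of states in minimal DFA
Minimal DFA states = 9
Therefore equivalence classes = 9

9


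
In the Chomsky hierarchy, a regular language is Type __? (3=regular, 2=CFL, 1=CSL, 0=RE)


Chomsky hierarchy levels:
  Type 3: Regular (DFA/NFA/regex)
  Type 2: Context-free (PDA)
  Type 1: Context-sensitive
  Type 0: Recursively enumerable (TM)
'regular' corresponds to Type 3

3


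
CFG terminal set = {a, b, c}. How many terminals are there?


Terminal symbols: a, b, c
Counting each: a (#1), b (#2), c (#3)
Total = 3

3


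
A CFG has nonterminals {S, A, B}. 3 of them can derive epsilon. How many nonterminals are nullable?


Nonterminals: {S, A, B}
A nonterminal is nullable if it can derive epsilon
Counting nullable nonterminals: 3
Total nullable = 3

3


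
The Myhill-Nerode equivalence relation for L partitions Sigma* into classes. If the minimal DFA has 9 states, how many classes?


Myhill-Nerode theorem:
Number of equivalence classes = number of states in minimal DFA
Minimal DFA states = 9
Therefore equivalence classes = 9

9


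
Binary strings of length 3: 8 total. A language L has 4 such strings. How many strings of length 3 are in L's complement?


Alphabet: {0,1}
String length: 3
Total strings of length 3 = 2^3 = 8
Strings in L = 4
Complement = total - |L|
= 8 - 4
= 4

4


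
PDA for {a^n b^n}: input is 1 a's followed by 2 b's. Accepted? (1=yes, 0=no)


Language requires equal numbers of a's and b's
PDA pushes for each 'a', pops for each 'b'
Number of a's = 1
Number of b's = 2
1 != 2 -> Reject

0


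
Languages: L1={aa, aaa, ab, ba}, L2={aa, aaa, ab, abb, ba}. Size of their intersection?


L1 = {aa, aaa, ab, ba}
L2 = {aa, aaa, ab, abb, ba}
Checking each string in L1 against L2:
  'aa': in L2? Yes
  'aaa': in L2? Yes
  'ab': in L2? Yes
  'ba': in L2? Yes
Intersection = {aa, aaa, ab, ba}
|L1 ∩ L2| = 4

4


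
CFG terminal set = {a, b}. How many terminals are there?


Terminal symbols: a, b
Counting each: a (#1), b (#2)
Total = 2

2


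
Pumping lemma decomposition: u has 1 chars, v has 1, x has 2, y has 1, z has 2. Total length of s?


|s| = |u| + |v| + |x| + |y| + |z|
= 1 + 1 + 2 + 1 + 2
= 2 + 2 + 3
= 4 + 3
= 7

7


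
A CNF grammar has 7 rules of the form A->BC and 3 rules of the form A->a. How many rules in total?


CNF allows two rule forms:
  A -> BC (binary): 7 rules
  A -> a (terminal): 3 rules
Total = 7 + 3 = 10

10


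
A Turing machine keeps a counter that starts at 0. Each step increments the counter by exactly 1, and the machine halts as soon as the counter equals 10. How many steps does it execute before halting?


Counter starts at 0. Counting sequence:
  Step 1: counter = 1
  Step 2: counter = 2
  Step 3: counter = 3
  Step 4: counter = 4
  Step 5: counter = 5
  Step 6: counter = 6
  ...
  Step 10: counter = 10
Counter reached 10 -> halt
Total steps = 10

10


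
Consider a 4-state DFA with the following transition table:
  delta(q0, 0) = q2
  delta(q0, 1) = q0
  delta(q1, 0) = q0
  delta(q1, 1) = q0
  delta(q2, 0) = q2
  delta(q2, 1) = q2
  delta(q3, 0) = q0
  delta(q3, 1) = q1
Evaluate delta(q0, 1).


Looking up transition function:
delta(q0, 1) in the table
Row: q0, Column: 1
Result: q0

q0


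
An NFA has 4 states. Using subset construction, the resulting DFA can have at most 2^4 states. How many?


NFA has 4 states
Subset construction: each DFA state = subset of NFA states
Maximum subsets = 2^4
2^4 = 16

16


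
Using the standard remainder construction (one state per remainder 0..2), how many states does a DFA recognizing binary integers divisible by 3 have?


Divisibility by 3 is tracked via the remainder mod 3: 0, 1, ..., 2
The construction assigns one state to each remainder
Number of remainders = 3

3


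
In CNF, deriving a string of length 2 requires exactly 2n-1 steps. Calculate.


Chomsky Normal Form derivation:
String length n = 2
Each step either:
  - Splits a nonterminal into two (n-1 such steps)
  - Converts a nonterminal to terminal (n such steps)
Total = (n-1) + n = 2n - 1
= 2(2) - 1
= 4 - 1
= 3

3


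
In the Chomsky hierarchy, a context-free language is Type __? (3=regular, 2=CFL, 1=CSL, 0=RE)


Chomsky hierarchy levels:
  Type 3: Regular (DFA/NFA/regex)
  Type 2: Context-free (PDA)
  Type 1: Context-sensitive
  Type 0: Recursively enumerable (TM)
'context-free' corresponds to Type 2

2


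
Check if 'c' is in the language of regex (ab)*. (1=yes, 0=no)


Pattern: (ab)*
String: 'c'
Pattern requires: zero or more repetitions of 'ab'
Length 1 is odd -> cannot be (ab)* -> no match
Result: 0

0


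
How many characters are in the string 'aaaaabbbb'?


String: 'aaaaabbbb'
Counting characters:
  'a' appears 5 time(s)
  'b' appears 4 time(s)
Total length = 5 + 4 = 9

9


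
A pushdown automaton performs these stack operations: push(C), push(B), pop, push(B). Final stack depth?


Tracing stack operations:
  push(C) -> stack = [C], depth=1
  push(B) -> stack = [C,B], depth=2
  pop -> removed B, stack = [C], depth=1
  push(B) -> stack = [C,B], depth=2
Final depth = 2

2


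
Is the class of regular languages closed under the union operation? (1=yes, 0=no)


Regular languages are closed under:
- Union (DFA product construction)
- Intersection (DFA product construction)
- Complement (swap accept/reject states)
- Concatenation (NFA construction)
- Kleene star (NFA construction)
union is in this list
Therefore: closed

1


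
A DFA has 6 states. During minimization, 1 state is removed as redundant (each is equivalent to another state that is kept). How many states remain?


Original DFA: 6 states
Redundant states removed: 1
Minimized states = original - removed
= 6 - 1
= 5

5


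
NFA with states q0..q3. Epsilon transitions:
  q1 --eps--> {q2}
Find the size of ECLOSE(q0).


Starting from q0
Initialize closure = {q0}
q0 has no outgoing epsilon transitions -> nothing to add
Final closure: {q0}
Size = 1

1


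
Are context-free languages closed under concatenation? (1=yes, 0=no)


CFL closure properties:
  Closed under: union, concatenation, Kleene star
  NOT closed under: intersection, complement
Operation 'concatenation' is in closed list -> Yes (closed)

1


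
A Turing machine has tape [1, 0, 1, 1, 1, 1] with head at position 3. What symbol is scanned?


Tape: [1, 0, 1, 1, 1, 1]
Positions: 0 1 2 3 4 5
Values:    1 0 1 1 1 1
Head at position 3
tape[3] = 1

1


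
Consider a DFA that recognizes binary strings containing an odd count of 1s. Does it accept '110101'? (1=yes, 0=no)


DFA has 2 states: q_even (start, accept=no) and q_odd
Processing string '110101' character by character:
  Position 0: read '1', 1-count=1 -> q_odd
  Position 1: read '1', 1-count=2 -> q_even
  Position 2: read '0', 1-count=2 -> q_even (no change)
  Position 3: read '1', 1-count=3 -> q_odd
  Position 4: read '0', 1-count=3 -> q_odd (no change)
  Position 5: read '1', 1-count=4 -> q_even
Final state: q_even, total 1s = 4 (even); the DFA requires an odd count -> reject

0


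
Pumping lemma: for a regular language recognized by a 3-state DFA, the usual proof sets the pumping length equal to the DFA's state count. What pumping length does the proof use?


Pumping lemma for regular languages (standard proof):
Take p = |Q|, the number of DFA states.
Any string of length >= |Q| passes through |Q|+1 states while reading its first |Q| symbols,
so by pigeonhole some state repeats, giving the loop that can be pumped.
Here |Q| = 3
Therefore the proof uses p = 3

3


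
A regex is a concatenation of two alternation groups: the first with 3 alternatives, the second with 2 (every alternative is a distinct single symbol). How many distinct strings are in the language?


First group: 3 alternatives
Second group: 2 alternatives
Concatenation: each choice from group 1 pairs with each from group 2
Total = 3 x 2 = 6

6


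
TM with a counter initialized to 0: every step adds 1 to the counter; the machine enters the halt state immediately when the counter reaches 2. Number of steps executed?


Counter starts at 0. Counting sequence:
  Step 1: counter = 1
  Step 2: counter = 2
Counter reached 2 -> halt
Total steps = 2

2


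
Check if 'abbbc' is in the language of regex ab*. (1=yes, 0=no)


Pattern: ab*
String: 'abbbc'
Pattern requires: exactly one 'a' followed by zero or more 'b's
First char is 'a' -> OK
Rest 'bbbc': all b's? No
Result: 0

0


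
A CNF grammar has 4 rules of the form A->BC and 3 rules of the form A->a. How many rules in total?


CNF allows two rule forms:
  A -> BC (binary): 4 rules
  A -> a (terminal): 3 rules
Total = 4 + 3 = 7

7


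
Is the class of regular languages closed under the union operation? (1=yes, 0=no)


Regular languages are closed under:
- Union (DFA product construction)
- Intersection (DFA product construction)
- Complement (swap accept/reject states)
- Concatenation (NFA construction)
- Kleene star (NFA construction)
union is in this list
Therefore: closed

1


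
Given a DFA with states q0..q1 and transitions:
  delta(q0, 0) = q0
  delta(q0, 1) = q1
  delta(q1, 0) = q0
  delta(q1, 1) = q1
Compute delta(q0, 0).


Looking up transition function:
delta(q0, 0) in the table
Row: q0, Column: 0
Result: q0

q0


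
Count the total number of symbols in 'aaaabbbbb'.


String: 'aaaabbbbb'
Counting characters:
  'a' appears 4 time(s)
  'b' appears 5 time(s)
Total length = 4 + 5 = 9

9


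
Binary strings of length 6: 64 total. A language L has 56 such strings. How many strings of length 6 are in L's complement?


Alphabet: {0,1}
String length: 6
Total strings of length 6 = 2^6 = 64
Strings in L = 56
Complement = total - |L|
= 64 - 56
= 8

8


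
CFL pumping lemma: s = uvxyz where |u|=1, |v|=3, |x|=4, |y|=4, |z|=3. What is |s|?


|s| = |u| + |v| + |x| + |y| + |z|
= 1 + 3 + 4 + 4 + 3
= 4 + 4 + 7
= 8 + 7
= 15

15


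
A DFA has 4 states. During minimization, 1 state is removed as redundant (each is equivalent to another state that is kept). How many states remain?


Original DFA: 4 states
Redundant states removed: 1
Minimized states = original - removed
= 4 - 1
= 3

3


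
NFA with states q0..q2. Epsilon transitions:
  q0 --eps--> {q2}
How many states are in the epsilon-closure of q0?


Starting from q0
Initialize closure = {q0}
Follow epsilon from q0 -> add q2
Final closure: {q0, q2}
Size = 2

2


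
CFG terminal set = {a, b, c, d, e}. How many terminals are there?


Terminal symbols: a, b, c, d, e
Counting each: a (#1), b (#2), c (#3), d (#4), e (#5)
Total = 5

5


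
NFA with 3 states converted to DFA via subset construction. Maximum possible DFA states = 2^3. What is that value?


NFA has 3 states
Subset construction: each DFA state = subset of NFA states
Maximum subsets = 2^3
2^3 = 8

8


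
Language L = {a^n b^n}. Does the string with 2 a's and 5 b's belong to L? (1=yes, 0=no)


Language requires equal numbers of a's and b's
PDA pushes for each 'a', pops for each 'b'
Number of a's = 2
Number of b's = 5
2 != 5 -> Reject

0


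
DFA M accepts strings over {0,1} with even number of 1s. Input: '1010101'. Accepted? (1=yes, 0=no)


DFA has 2 states: q_even (start, accept=yes) and q_odd
Processing string '1010101' character by character:
  Position 0: read '1', 1-count=1 -> q_odd
  Position 1: read '0', 1-count=1 -> q_odd (no change)
  Position 2: read '1', 1-count=2 -> q_even
  Position 3: read '0', 1-count=2 -> q_even (no change)
  Position 4: read '1', 1-count=3 -> q_odd
  Position 5: read '0', 1-count=3 -> q_odd (no change)
  Position 6: read '1', 1-count=4 -> q_even
Final state: q_even, total 1s = 4 (even); the DFA requires an even count -> accept

1


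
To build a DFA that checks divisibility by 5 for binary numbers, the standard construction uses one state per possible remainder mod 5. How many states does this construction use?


Divisibility by 5 is tracked via the remainder mod 5: 0, 1, ..., 4
The construction assigns one state to each remainder
Number of remainders = 5

5


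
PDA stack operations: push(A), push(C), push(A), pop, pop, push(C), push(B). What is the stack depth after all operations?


Tracing stack operations:
  push(A) -> stack = [A], depth=1
  push(C) -> stack = [A,C], depth=2
  push(A) -> stack = [A,C,A], depth=3
  pop -> removed A, stack = [A,C], depth=2
  pop -> removed C, stack = [A], depth=1
  push(C) -> stack = [A,C], depth=2
  push(B) -> stack = [A,C,B], depth=3
Final depth = 3

3


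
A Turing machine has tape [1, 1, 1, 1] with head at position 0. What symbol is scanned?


Tape: [1, 1, 1, 1]
Positions: 0 1 2 3
Values:    1 1 1 1
Head at position 0
tape[0] = 1

1


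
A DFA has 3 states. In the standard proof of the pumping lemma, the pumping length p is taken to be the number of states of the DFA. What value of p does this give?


Pumping lemma for regular languages (standard proof):
Take p = |Q|, the number of DFA states.
Any string of length >= |Q| passes through |Q|+1 states while reading its first |Q| symbols,
so by pigeonhole some state repeats, giving the loop that can be pumped.
Here |Q| = 3
Therefore the proof uses p = 3

3


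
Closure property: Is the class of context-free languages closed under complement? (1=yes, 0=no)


CFL closure properties:
  Closed under: union, concatenation, Kleene star
  NOT closed under: intersection, complement
Operation 'complement' is in not-closed list -> No (not closed)

0


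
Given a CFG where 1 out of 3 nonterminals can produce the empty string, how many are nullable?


Nonterminals: {S, A, B}
A nonterminal is nullable if it can derive epsilon
Counting nullable nonterminals: 1
Total nullable = 1

1


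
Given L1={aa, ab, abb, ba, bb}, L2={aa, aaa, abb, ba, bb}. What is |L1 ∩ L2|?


L1 = {aa, ab, abb, ba, bb}
L2 = {aa, aaa, abb, ba, bb}
Checking each string in L1 against L2:
  'aa': in L2? Yes
  'ab': in L2? No
  'abb': in L2? Yes
  'ba': in L2? Yes
  'bb': in L2? Yes
Intersection = {aa, abb, ba, bb}
|L1 ∩ L2| = 4

4
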